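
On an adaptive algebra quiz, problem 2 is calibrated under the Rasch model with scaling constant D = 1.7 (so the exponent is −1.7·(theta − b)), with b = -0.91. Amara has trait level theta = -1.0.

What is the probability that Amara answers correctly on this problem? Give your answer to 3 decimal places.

0.462

P(theta) = 1 / (1 + exp(−D·(theta − b)))
Exponent: 1.7 × (-1.0 − (-0.91)) = -0.1530
1/(1 + e^{0.1530}) = 0.4618
P = 0.4618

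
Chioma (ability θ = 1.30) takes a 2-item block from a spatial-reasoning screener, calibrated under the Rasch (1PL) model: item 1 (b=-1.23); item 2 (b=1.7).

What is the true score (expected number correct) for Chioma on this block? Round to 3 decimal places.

P(θ) = 1 / (1 + exp(−(θ − b)))
P_1 = 1/(1+e^{-2.5300}) = 0.9262
P_2 = 1/(1+e^{0.4000}) = 0.4013
E[score] = 0.9262 + 0.4013 = 1.3275

1.328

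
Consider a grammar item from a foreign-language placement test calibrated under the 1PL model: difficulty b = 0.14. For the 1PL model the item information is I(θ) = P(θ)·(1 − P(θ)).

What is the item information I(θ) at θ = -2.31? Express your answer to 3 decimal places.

P = 1/(1+e^{2.4500}) = 0.0794
P(1−P) = 0.0794 × 0.9206 = 0.0731
I = P(1−P) = 0.07313

0.073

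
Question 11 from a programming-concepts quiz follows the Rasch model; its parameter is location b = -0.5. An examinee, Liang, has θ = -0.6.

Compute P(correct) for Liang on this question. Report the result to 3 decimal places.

0.475

P(θ) = 1 / (1 + exp(−(θ − b)))
Exponent: (-0.6 − (-0.5)) = -0.1000
1/(1 + e^{0.1000}) = 0.4750
P = 0.4750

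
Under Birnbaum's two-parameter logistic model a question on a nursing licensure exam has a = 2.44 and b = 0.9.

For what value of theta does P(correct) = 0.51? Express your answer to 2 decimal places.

0.92

P(theta) = 1 / (1 + exp(−a(theta − b)))
logit = ln(0.5100/0.4900) = 0.0400
theta = b + logit/(a) = 0.9 + 0.0400/2.4400 = 0.9164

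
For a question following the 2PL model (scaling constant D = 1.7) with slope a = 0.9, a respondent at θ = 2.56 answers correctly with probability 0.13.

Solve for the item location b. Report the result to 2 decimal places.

P(θ) = 1 / (1 + exp(−D·a(θ − b)))
logit(0.13) = ln(0.13/0.87) = -1.9010
b = θ − logit/(1.7·a) = 2.56 − (-1.9010)/1.5300 = 3.8025

3.80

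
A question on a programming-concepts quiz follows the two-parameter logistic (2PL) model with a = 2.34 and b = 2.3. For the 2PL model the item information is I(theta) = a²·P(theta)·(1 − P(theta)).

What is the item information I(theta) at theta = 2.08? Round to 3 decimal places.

1.282

P = 1/(1+e^{0.5148}) = 0.3741
P(1−P) = 0.3741 × 0.6259 = 0.2341
I = a² × P(1−P) = 2.34² × 0.2341 = 1.28206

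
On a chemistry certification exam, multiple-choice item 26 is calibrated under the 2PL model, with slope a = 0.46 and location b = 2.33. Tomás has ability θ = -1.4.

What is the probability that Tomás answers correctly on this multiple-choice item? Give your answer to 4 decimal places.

P(θ) = 1 / (1 + exp(−a(θ − b)))
Exponent: 0.46 × (-1.4 − 2.33) = -1.7158
1/(1 + e^{1.7158}) = 0.1524

0.1524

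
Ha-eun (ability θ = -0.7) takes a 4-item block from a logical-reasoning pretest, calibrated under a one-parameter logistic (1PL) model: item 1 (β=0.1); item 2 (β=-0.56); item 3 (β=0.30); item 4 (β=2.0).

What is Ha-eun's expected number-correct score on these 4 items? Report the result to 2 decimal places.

P(θ) = 1 / (1 + exp(−(θ − β)))
P_1 = 1/(1+e^{0.8000}) = 0.3100
P_2 = 1/(1+e^{0.1400}) = 0.4651
P_3 = 1/(1+e^{1.0000}) = 0.2689
P_4 = 1/(1+e^{2.7000}) = 0.0630
E[score] = 0.3100 + 0.4651 + 0.2689 + 0.0630 = 1.1070

1.11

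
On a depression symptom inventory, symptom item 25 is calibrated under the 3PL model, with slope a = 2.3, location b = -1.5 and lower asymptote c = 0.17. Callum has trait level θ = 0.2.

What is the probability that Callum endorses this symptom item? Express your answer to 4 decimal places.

P(θ) = c + (1 − c) · 1 / (1 + exp(−a(θ − b)))
Exponent: 2.3 × (0.2 − (-1.5)) = 3.9100
1/(1 + e^{-3.9100}) = 0.9804
P = 0.17 + 0.83 × 0.9804 = 0.9837

0.9837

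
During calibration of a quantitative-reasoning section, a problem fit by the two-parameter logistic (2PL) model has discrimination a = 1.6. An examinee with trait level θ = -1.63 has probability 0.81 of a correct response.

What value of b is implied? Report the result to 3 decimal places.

P(θ) = 1 / (1 + exp(−a(θ − b)))
logit(0.81) = ln(0.81/0.19) = 1.4500
b = θ − logit/(a) = -1.63 − 1.4500/1.6000 = -2.5363

-2.536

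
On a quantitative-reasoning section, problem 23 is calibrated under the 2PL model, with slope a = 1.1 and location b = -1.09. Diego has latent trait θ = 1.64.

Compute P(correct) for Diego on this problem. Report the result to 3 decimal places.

P(θ) = 1 / (1 + exp(−a(θ − b)))
Exponent: 1.1 × (1.64 − (-1.09)) = 3.0030
1/(1 + e^{-3.0030}) = 0.9527

0.953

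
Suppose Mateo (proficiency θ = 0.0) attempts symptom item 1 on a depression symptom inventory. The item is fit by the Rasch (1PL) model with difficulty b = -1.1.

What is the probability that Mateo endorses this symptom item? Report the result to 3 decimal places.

P(θ) = 1 / (1 + exp(−(θ − b)))
Exponent: (0.0 − (-1.1)) = 1.1000
1/(1 + e^{-1.1000}) = 0.7503
P = 0.7503

0.750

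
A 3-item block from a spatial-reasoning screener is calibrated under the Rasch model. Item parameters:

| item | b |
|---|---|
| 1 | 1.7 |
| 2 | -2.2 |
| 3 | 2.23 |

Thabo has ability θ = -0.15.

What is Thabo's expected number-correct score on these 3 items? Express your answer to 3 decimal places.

P(θ) = 1 / (1 + exp(−(θ − b)))
P_1 = 1/(1+e^{1.8500}) = 0.1359
P_2 = 1/(1+e^{-2.0500}) = 0.8859
P_3 = 1/(1+e^{2.3800}) = 0.0847
E[score] = 0.1359 + 0.8859 + 0.0847 = 1.1065

1.107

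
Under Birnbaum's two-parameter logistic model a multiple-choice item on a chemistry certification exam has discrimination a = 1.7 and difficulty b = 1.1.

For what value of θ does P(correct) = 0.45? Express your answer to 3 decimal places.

0.982

P(θ) = 1 / (1 + exp(−a(θ − b)))
logit = ln(0.4500/0.5500) = -0.2007
θ = b + logit/(a) = 1.1 + (-0.2007)/1.7000 = 0.9820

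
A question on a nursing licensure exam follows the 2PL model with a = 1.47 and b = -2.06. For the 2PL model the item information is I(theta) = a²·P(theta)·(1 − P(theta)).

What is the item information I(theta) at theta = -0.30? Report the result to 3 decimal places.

0.141

P = 1/(1+e^{-2.5872}) = 0.9300
P(1−P) = 0.9300 × 0.0700 = 0.0651
I = a² × P(1−P) = 1.47² × 0.0651 = 0.14061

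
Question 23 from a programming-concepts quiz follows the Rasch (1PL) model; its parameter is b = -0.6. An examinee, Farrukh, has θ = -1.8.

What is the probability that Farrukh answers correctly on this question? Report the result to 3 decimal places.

P(θ) = 1 / (1 + exp(−(θ − b)))
Exponent: (-1.8 − (-0.6)) = -1.2000
1/(1 + e^{1.2000}) = 0.2315
P = 0.2315

0.231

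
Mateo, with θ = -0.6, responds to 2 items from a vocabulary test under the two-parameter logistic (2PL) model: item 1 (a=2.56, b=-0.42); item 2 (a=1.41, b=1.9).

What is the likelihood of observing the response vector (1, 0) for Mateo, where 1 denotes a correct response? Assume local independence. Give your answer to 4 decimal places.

P(θ) = 1 / (1 + exp(−a(θ − b)))
P_1 = 1/(1+e^{0.4608}) = 0.3868
P_2 = 1/(1+e^{3.5250}) = 0.0286
L = P_1 × (1−P_2) = 0.3868 × 0.9714 = 0.37573

0.3757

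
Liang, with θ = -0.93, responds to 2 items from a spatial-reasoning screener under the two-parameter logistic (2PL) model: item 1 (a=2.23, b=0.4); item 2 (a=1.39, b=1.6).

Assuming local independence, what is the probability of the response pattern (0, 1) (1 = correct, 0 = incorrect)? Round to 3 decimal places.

P(θ) = 1 / (1 + exp(−a(θ − b)))
P_1 = 1/(1+e^{2.9659}) = 0.0490
P_2 = 1/(1+e^{3.5167}) = 0.0288
L = (1−P_1) × P_2 = 0.9510 × 0.0288 = 0.02743

0.027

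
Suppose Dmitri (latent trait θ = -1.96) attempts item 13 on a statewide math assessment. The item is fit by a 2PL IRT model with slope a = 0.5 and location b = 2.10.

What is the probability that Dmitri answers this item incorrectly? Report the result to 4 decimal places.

P(θ) = 1 / (1 + exp(−a(θ − b)))
Exponent: 0.5 × (-1.96 − 2.10) = -2.0300
1/(1 + e^{2.0300}) = 0.1161
P(incorrect) = 1 − 0.1161 = 0.8839

0.8839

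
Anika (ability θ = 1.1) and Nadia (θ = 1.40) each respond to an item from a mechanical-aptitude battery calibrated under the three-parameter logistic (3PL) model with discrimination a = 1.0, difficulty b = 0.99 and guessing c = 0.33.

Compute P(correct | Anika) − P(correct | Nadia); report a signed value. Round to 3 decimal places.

P(θ) = c + (1 − c) · 1 / (1 + exp(−a(θ − b)))
P(Anika) = 0.6834  [exponent 0.1100]
P(Nadia) = 0.7327  [exponent 0.4100]
Difference = 0.6834 − 0.7327 = -0.0493

-0.049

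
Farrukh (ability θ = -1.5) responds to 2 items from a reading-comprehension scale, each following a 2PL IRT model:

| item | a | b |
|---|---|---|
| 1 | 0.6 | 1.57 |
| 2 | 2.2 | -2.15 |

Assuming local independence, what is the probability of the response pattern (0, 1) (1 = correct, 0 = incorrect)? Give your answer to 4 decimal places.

0.6965

P(θ) = 1 / (1 + exp(−a(θ − b)))
P_1 = 1/(1+e^{1.8420}) = 0.1368
P_2 = 1/(1+e^{-1.4300}) = 0.8069
L = (1−P_1) × P_2 = 0.8632 × 0.8069 = 0.69651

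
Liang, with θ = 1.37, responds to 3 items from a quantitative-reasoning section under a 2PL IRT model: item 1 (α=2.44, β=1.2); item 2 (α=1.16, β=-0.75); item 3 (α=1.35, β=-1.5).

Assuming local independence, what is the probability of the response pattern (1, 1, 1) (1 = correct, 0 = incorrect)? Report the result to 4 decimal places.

0.5435

P(θ) = 1 / (1 + exp(−α(θ − β)))
P_1 = 1/(1+e^{-0.4148}) = 0.6022
P_2 = 1/(1+e^{-2.4592}) = 0.9212
P_3 = 1/(1+e^{-3.8745}) = 0.9797
L = P_1 × P_2 × P_3 = 0.6022 × 0.9212 × 0.9797 = 0.54352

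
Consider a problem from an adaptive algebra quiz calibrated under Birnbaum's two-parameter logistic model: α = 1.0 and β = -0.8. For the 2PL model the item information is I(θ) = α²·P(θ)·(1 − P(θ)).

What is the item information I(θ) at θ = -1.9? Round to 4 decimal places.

P = 1/(1+e^{1.1000}) = 0.2497
P(1−P) = 0.2497 × 0.7503 = 0.1874
I = α² × P(1−P) = 1.0² × 0.1874 = 0.18737

0.1874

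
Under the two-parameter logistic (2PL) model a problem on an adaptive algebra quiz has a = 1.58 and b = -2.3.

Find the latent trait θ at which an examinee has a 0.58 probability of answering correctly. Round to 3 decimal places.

-2.096

P(θ) = 1 / (1 + exp(−a(θ − b)))
logit = ln(0.5800/0.4200) = 0.3228
θ = b + logit/(a) = -2.3 + 0.3228/1.5800 = -2.0957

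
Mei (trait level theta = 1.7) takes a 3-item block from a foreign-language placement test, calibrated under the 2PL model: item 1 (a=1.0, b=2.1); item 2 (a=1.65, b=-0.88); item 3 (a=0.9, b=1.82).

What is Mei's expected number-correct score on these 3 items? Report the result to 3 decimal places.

P(theta) = 1 / (1 + exp(−a(theta − b)))
P_1 = 1/(1+e^{0.4000}) = 0.4013
P_2 = 1/(1+e^{-4.2570}) = 0.9860
P_3 = 1/(1+e^{0.1080}) = 0.4730
E[score] = 0.4013 + 0.9860 + 0.4730 = 1.8604

1.860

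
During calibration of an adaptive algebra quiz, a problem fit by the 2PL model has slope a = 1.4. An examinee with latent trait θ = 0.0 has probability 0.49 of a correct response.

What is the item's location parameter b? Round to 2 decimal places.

P(θ) = 1 / (1 + exp(−a(θ − b)))
logit(0.49) = ln(0.49/0.51) = -0.0400
b = θ − logit/(a) = 0.0 − (-0.0400)/1.4000 = 0.0286

0.03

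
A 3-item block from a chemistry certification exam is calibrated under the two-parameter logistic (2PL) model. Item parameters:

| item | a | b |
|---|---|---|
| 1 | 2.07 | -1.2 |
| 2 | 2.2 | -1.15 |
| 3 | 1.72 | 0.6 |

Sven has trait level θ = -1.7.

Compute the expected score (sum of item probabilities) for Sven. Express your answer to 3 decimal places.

0.511

P(θ) = 1 / (1 + exp(−a(θ − b)))
P_1 = 1/(1+e^{1.0350}) = 0.2621
P_2 = 1/(1+e^{1.2100}) = 0.2297
P_3 = 1/(1+e^{3.9560}) = 0.0188
E[score] = 0.2621 + 0.2297 + 0.0188 = 0.5106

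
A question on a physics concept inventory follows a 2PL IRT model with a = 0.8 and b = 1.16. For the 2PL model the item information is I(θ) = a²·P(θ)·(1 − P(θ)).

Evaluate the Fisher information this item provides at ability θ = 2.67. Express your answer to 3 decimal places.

0.113

P = 1/(1+e^{-1.2080}) = 0.7699
P(1−P) = 0.7699 × 0.2301 = 0.1771
I = a² × P(1−P) = 0.8² × 0.1771 = 0.11336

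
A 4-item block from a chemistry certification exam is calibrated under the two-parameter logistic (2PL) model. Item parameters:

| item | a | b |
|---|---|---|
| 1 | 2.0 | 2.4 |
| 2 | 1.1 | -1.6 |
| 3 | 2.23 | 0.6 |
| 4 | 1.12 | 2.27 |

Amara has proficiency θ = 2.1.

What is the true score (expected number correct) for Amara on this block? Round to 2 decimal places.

P(θ) = 1 / (1 + exp(−a(θ − b)))
P_1 = 1/(1+e^{0.6000}) = 0.3543
P_2 = 1/(1+e^{-4.0700}) = 0.9832
P_3 = 1/(1+e^{-3.3450}) = 0.9659
P_4 = 1/(1+e^{0.1904}) = 0.4525
E[score] = 0.3543 + 0.9832 + 0.9659 + 0.4525 = 2.7560

2.76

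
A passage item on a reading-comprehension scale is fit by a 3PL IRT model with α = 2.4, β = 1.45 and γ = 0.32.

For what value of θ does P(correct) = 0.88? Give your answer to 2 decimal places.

2.09

P(θ) = γ + (1 − γ) · 1 / (1 + exp(−α(θ − β)))
Remove guessing floor: (0.88 − 0.32)/(1 − 0.32) = 0.8235
logit = ln(0.8235/0.1765) = 1.5404
θ = β + logit/(α) = 1.45 + 1.5404/2.4000 = 2.0919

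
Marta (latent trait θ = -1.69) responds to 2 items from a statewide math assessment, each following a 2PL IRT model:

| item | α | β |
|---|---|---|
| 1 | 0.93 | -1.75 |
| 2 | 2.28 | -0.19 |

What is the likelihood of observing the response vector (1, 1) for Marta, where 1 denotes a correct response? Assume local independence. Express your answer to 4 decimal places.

0.0163

P(θ) = 1 / (1 + exp(−α(θ − β)))
P_1 = 1/(1+e^{-0.0558}) = 0.5139
P_2 = 1/(1+e^{3.4200}) = 0.0317
L = P_1 × P_2 = 0.5139 × 0.0317 = 0.01628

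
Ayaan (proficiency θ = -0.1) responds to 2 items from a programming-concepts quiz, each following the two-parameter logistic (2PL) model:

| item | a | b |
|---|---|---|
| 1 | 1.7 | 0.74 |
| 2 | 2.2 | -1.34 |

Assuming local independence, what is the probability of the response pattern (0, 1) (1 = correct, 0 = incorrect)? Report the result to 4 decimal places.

P(θ) = 1 / (1 + exp(−a(θ − b)))
P_1 = 1/(1+e^{1.4280}) = 0.1934
P_2 = 1/(1+e^{-2.7280}) = 0.9387
L = (1−P_1) × P_2 = 0.8066 × 0.9387 = 0.75711

0.7571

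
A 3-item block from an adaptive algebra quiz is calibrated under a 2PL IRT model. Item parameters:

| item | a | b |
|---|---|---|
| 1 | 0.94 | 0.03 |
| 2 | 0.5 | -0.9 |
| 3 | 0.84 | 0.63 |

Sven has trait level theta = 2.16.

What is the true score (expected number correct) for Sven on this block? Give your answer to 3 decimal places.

P(theta) = 1 / (1 + exp(−a(theta − b)))
P_1 = 1/(1+e^{-2.0022}) = 0.8810
P_2 = 1/(1+e^{-1.5300}) = 0.8220
P_3 = 1/(1+e^{-1.2852}) = 0.7833
E[score] = 0.8810 + 0.8220 + 0.7833 = 2.4864

2.486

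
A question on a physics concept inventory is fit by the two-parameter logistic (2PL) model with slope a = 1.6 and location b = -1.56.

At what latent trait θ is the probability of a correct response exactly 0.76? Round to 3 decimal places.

-0.840

P(θ) = 1 / (1 + exp(−a(θ − b)))
logit = ln(0.7600/0.2400) = 1.1527
θ = b + logit/(a) = -1.56 + 1.1527/1.6000 = -0.8396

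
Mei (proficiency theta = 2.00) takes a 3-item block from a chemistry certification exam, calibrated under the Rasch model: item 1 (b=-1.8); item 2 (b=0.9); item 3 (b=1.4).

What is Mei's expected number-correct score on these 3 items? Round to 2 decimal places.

P(theta) = 1 / (1 + exp(−(theta − b)))
P_1 = 1/(1+e^{-3.8000}) = 0.9781
P_2 = 1/(1+e^{-1.1000}) = 0.7503
P_3 = 1/(1+e^{-0.6000}) = 0.6457
E[score] = 0.9781 + 0.7503 + 0.6457 = 2.3740

2.37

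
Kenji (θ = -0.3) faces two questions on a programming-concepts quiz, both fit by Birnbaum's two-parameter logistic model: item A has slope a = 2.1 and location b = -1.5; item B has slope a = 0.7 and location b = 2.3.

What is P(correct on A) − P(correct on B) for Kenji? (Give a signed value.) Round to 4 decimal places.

0.7861

P(θ) = 1 / (1 + exp(−a(θ − b)))
P_A = 0.9255
P_B = 0.1394
P_A − P_B = 0.7861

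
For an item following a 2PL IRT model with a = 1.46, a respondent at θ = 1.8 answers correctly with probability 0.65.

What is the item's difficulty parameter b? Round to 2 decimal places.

P(θ) = 1 / (1 + exp(−a(θ − b)))
logit(0.65) = ln(0.65/0.35) = 0.6190
b = θ − logit/(a) = 1.8 − 0.6190/1.4600 = 1.3760

1.38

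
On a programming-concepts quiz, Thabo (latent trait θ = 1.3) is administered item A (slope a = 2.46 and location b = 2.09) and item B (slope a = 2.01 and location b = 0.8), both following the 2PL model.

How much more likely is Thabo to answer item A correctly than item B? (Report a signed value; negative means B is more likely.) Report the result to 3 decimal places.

P(θ) = 1 / (1 + exp(−a(θ − b)))
P_A = 0.1253
P_B = 0.7320
P_A − P_B = -0.6068

-0.607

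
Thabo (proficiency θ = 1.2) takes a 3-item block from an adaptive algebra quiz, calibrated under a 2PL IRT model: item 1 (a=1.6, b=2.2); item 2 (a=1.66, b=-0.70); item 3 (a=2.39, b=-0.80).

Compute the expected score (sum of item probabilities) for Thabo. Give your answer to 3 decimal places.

2.119

P(θ) = 1 / (1 + exp(−a(θ − b)))
P_1 = 1/(1+e^{1.6000}) = 0.1680
P_2 = 1/(1+e^{-3.1540}) = 0.9591
P_3 = 1/(1+e^{-4.7800}) = 0.9917
E[score] = 0.1680 + 0.9591 + 0.9917 = 2.1187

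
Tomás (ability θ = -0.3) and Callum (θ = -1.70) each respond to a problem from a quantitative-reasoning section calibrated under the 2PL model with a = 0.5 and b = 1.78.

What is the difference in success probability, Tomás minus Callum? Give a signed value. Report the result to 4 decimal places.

P(θ) = 1 / (1 + exp(−a(θ − b)))
P(Tomás) = 0.2611  [exponent -1.0400]
P(Callum) = 0.1493  [exponent -1.7400]
Difference = 0.2611 − 0.1493 = 0.1118

0.1118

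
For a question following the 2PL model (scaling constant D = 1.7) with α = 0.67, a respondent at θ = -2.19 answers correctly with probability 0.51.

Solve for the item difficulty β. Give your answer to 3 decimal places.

P(θ) = 1 / (1 + exp(−D·α(θ − β)))
logit(0.51) = ln(0.51/0.49) = 0.0400
β = θ − logit/(1.7·α) = -2.19 − 0.0400/1.1390 = -2.2251

-2.225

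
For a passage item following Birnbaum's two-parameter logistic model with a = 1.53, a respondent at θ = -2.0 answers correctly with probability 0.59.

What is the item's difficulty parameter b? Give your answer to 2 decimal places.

-2.24

P(θ) = 1 / (1 + exp(−a(θ − b)))
logit(0.59) = ln(0.59/0.41) = 0.3640
b = θ − logit/(a) = -2.0 − 0.3640/1.5300 = -2.2379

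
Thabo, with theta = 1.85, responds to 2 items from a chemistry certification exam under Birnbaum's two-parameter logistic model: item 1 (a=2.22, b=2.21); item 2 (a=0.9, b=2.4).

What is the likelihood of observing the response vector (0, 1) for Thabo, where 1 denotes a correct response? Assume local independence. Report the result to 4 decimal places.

0.2612

P(theta) = 1 / (1 + exp(−a(theta − b)))
P_1 = 1/(1+e^{0.7992}) = 0.3102
P_2 = 1/(1+e^{0.4950}) = 0.3787
L = (1−P_1) × P_2 = 0.6898 × 0.3787 = 0.26124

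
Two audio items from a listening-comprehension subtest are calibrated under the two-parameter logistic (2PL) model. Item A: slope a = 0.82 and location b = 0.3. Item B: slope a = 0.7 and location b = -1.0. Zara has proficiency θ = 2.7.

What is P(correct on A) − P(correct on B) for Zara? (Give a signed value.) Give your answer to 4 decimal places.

-0.0528

P(θ) = 1 / (1 + exp(−a(θ − b)))
P_A = 0.8774
P_B = 0.9302
P_A − P_B = -0.0528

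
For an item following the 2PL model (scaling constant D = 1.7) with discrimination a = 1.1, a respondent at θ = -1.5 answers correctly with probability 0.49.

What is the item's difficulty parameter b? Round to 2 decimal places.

P(θ) = 1 / (1 + exp(−D·a(θ − b)))
logit(0.49) = ln(0.49/0.51) = -0.0400
b = θ − logit/(1.7·a) = -1.5 − (-0.0400)/1.8700 = -1.4786

-1.48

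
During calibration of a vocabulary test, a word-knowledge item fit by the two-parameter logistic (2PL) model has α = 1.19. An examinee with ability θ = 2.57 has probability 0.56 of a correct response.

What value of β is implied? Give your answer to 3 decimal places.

2.367

P(θ) = 1 / (1 + exp(−α(θ − β)))
logit(0.56) = ln(0.56/0.44) = 0.2412
β = θ − logit/(α) = 2.57 − 0.2412/1.1900 = 2.3673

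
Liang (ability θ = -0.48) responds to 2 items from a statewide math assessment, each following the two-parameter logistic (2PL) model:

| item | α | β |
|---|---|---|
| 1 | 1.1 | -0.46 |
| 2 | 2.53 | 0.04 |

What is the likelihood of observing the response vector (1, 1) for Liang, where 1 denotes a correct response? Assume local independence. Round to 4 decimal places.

0.1046

P(θ) = 1 / (1 + exp(−α(θ − β)))
P_1 = 1/(1+e^{0.0220}) = 0.4945
P_2 = 1/(1+e^{1.3156}) = 0.2116
L = P_1 × P_2 = 0.4945 × 0.2116 = 0.10461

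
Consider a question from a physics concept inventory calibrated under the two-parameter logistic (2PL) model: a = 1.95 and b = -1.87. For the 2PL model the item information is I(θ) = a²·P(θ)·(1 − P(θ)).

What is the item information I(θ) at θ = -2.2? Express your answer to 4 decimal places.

0.8586

P = 1/(1+e^{0.6435}) = 0.3445
P(1−P) = 0.3445 × 0.6555 = 0.2258
I = a² × P(1−P) = 1.95² × 0.2258 = 0.85863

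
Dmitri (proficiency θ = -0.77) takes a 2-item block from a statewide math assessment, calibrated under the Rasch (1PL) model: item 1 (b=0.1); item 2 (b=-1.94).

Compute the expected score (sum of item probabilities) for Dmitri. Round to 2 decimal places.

1.06

P(θ) = 1 / (1 + exp(−(θ − b)))
P_1 = 1/(1+e^{0.8700}) = 0.2953
P_2 = 1/(1+e^{-1.1700}) = 0.7631
E[score] = 0.2953 + 0.7631 = 1.0584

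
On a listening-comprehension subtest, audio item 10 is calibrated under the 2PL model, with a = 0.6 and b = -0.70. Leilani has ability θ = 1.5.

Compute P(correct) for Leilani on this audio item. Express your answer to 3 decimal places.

0.789

P(θ) = 1 / (1 + exp(−a(θ − b)))
Exponent: 0.6 × (1.5 − (-0.70)) = 1.3200
1/(1 + e^{-1.3200}) = 0.7892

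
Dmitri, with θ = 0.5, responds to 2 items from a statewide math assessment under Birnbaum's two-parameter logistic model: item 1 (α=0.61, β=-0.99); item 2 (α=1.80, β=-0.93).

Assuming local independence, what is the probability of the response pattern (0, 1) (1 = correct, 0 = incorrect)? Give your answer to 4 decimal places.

P(θ) = 1 / (1 + exp(−α(θ − β)))
P_1 = 1/(1+e^{-0.9089}) = 0.7128
P_2 = 1/(1+e^{-2.5740}) = 0.9292
L = (1−P_1) × P_2 = 0.2872 × 0.9292 = 0.26688

0.2669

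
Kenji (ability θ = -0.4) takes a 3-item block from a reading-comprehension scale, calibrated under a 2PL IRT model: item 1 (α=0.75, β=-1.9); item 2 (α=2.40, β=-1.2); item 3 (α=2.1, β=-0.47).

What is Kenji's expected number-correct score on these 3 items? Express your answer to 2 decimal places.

2.16

P(θ) = 1 / (1 + exp(−α(θ − β)))
P_1 = 1/(1+e^{-1.1250}) = 0.7549
P_2 = 1/(1+e^{-1.9200}) = 0.8721
P_3 = 1/(1+e^{-0.1470}) = 0.5367
E[score] = 0.7549 + 0.8721 + 0.5367 = 2.1637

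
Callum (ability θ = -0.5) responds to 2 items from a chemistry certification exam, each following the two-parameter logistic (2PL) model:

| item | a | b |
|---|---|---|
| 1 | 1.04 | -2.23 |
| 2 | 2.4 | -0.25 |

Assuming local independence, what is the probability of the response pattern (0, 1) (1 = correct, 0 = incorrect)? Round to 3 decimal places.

P(θ) = 1 / (1 + exp(−a(θ − b)))
P_1 = 1/(1+e^{-1.7992}) = 0.8581
P_2 = 1/(1+e^{0.6000}) = 0.3543
L = (1−P_1) × P_2 = 0.1419 × 0.3543 = 0.05030

0.050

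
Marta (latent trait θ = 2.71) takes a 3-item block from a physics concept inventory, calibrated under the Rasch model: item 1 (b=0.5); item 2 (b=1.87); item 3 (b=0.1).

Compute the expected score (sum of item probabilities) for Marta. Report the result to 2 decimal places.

2.53

P(θ) = 1 / (1 + exp(−(θ − b)))
P_1 = 1/(1+e^{-2.2100}) = 0.9011
P_2 = 1/(1+e^{-0.8400}) = 0.6985
P_3 = 1/(1+e^{-2.6100}) = 0.9315
E[score] = 0.9011 + 0.6985 + 0.9315 = 2.5311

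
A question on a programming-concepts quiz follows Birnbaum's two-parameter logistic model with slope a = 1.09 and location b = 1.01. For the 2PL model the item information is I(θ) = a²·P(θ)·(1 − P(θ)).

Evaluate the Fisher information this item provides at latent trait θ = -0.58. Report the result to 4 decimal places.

0.1516

P = 1/(1+e^{1.7331}) = 0.1502
P(1−P) = 0.1502 × 0.8498 = 0.1276
I = a² × P(1−P) = 1.09² × 0.1276 = 0.15164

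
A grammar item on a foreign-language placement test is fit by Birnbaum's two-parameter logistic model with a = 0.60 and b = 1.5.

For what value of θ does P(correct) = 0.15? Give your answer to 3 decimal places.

P(θ) = 1 / (1 + exp(−a(θ − b)))
logit = ln(0.1500/0.8500) = -1.7346
θ = b + logit/(a) = 1.5 + (-1.7346)/0.6000 = -1.3910

-1.391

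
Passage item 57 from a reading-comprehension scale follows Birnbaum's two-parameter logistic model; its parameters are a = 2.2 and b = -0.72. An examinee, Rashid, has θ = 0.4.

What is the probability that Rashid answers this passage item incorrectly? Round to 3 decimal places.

P(θ) = 1 / (1 + exp(−a(θ − b)))
Exponent: 2.2 × (0.4 − (-0.72)) = 2.4640
1/(1 + e^{-2.4640}) = 0.9216
P(incorrect) = 1 − 0.9216 = 0.0784

0.078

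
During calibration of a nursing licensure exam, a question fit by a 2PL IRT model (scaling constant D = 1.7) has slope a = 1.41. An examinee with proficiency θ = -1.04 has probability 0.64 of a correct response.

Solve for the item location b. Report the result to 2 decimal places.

-1.28

P(θ) = 1 / (1 + exp(−D·a(θ − b)))
logit(0.64) = ln(0.64/0.36) = 0.5754
b = θ − logit/(1.7·a) = -1.04 − 0.5754/2.3970 = -1.2800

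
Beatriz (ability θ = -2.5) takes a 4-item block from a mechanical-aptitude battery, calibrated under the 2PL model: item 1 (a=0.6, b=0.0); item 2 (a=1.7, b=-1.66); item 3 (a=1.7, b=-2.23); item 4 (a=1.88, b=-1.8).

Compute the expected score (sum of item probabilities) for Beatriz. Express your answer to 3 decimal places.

P(θ) = 1 / (1 + exp(−a(θ − b)))
P_1 = 1/(1+e^{1.5000}) = 0.1824
P_2 = 1/(1+e^{1.4280}) = 0.1934
P_3 = 1/(1+e^{0.4590}) = 0.3872
P_4 = 1/(1+e^{1.3160}) = 0.2115
E[score] = 0.1824 + 0.1934 + 0.3872 + 0.2115 = 0.9745

0.975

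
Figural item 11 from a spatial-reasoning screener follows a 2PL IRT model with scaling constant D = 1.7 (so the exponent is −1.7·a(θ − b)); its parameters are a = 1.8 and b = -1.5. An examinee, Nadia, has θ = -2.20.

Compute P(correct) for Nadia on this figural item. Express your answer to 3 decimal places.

P(θ) = 1 / (1 + exp(−D·a(θ − b)))
Exponent: 1.7 × 1.8 × (-2.20 − (-1.5)) = -2.1420
1/(1 + e^{2.1420}) = 0.1051
P = 0.1051

0.105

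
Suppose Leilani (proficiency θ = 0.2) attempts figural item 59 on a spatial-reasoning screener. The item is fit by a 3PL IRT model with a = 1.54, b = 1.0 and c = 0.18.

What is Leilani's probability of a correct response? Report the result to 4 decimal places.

0.3652

P(θ) = c + (1 − c) · 1 / (1 + exp(−a(θ − b)))
Exponent: 1.54 × (0.2 − 1.0) = -1.2320
1/(1 + e^{1.2320}) = 0.2258
P = 0.18 + 0.82 × 0.2258 = 0.3652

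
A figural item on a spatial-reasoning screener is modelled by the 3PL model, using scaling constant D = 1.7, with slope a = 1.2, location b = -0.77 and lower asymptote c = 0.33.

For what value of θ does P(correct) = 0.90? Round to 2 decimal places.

0.08

P(θ) = c + (1 − c) · 1 / (1 + exp(−D·a(θ − b)))
Remove guessing floor: (0.90 − 0.33)/(1 − 0.33) = 0.8507
logit = ln(0.8507/0.1493) = 1.7405
θ = b + logit/(1.7·a) = -0.77 + 1.7405/2.0400 = 0.0832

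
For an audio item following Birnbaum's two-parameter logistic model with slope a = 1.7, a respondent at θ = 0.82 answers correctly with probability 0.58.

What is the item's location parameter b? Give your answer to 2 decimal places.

0.63

P(θ) = 1 / (1 + exp(−a(θ − b)))
logit(0.58) = ln(0.58/0.42) = 0.3228
b = θ − logit/(a) = 0.82 − 0.3228/1.7000 = 0.6301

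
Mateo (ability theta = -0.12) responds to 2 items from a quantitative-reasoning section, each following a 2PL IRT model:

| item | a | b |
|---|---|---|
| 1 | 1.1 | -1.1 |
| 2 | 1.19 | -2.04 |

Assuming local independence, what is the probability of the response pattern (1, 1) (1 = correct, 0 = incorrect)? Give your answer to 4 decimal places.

P(theta) = 1 / (1 + exp(−a(theta − b)))
P_1 = 1/(1+e^{-1.0780}) = 0.7461
P_2 = 1/(1+e^{-2.2848}) = 0.9076
L = P_1 × P_2 = 0.7461 × 0.9076 = 0.67718

0.6772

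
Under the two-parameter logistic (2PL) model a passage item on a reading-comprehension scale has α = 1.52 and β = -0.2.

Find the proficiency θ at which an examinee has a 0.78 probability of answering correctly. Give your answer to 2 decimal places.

0.63

P(θ) = 1 / (1 + exp(−α(θ − β)))
logit = ln(0.7800/0.2200) = 1.2657
θ = β + logit/(α) = -0.2 + 1.2657/1.5200 = 0.6327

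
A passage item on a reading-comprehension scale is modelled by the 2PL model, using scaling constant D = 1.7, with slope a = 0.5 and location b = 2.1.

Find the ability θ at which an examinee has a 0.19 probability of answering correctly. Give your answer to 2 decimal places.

0.39

P(θ) = 1 / (1 + exp(−D·a(θ − b)))
logit = ln(0.1900/0.8100) = -1.4500
θ = b + logit/(1.7·a) = 2.1 + (-1.4500)/0.8500 = 0.3941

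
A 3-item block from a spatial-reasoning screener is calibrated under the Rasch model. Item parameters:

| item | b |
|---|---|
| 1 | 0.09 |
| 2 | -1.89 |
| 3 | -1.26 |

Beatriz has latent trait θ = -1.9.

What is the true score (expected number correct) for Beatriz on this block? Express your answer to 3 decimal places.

0.963

P(θ) = 1 / (1 + exp(−(θ − b)))
P_1 = 1/(1+e^{1.9900}) = 0.1203
P_2 = 1/(1+e^{0.0100}) = 0.4975
P_3 = 1/(1+e^{0.6400}) = 0.3452
E[score] = 0.1203 + 0.4975 + 0.3452 = 0.9630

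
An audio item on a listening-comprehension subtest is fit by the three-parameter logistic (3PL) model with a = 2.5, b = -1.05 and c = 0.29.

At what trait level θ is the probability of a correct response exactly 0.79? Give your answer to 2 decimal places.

-0.70

P(θ) = c + (1 − c) · 1 / (1 + exp(−a(θ − b)))
Remove guessing floor: (0.79 − 0.29)/(1 − 0.29) = 0.7042
logit = ln(0.7042/0.2958) = 0.8675
θ = b + logit/(a) = -1.05 + 0.8675/2.5000 = -0.7030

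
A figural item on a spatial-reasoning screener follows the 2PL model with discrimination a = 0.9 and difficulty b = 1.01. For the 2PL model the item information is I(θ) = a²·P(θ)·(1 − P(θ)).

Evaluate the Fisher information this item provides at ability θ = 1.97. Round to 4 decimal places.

P = 1/(1+e^{-0.8640}) = 0.7035
P(1−P) = 0.7035 × 0.2965 = 0.2086
I = a² × P(1−P) = 0.9² × 0.2086 = 0.16896

0.1690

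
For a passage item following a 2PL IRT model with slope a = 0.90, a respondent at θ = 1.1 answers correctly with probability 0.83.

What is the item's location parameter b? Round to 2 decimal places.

P(θ) = 1 / (1 + exp(−a(θ − b)))
logit(0.83) = ln(0.83/0.17) = 1.5856
b = θ − logit/(a) = 1.1 − 1.5856/0.9000 = -0.6618

-0.66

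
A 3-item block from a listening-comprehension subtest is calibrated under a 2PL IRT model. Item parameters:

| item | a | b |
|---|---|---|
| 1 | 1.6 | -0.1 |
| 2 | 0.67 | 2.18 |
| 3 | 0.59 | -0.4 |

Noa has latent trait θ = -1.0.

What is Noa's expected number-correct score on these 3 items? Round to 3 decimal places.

0.710

P(θ) = 1 / (1 + exp(−a(θ − b)))
P_1 = 1/(1+e^{1.4400}) = 0.1915
P_2 = 1/(1+e^{2.1306}) = 0.1062
P_3 = 1/(1+e^{0.3540}) = 0.4124
E[score] = 0.1915 + 0.1062 + 0.4124 = 0.7101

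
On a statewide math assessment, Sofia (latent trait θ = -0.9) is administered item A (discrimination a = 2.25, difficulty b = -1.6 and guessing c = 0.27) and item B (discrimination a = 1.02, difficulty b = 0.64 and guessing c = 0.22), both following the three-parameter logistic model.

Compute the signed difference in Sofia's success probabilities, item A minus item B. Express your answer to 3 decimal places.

0.521

P(θ) = c + (1 − c) · 1 / (1 + exp(−a(θ − b)))
P_A = 0.8748
P_B = 0.3542
P_A − P_B = 0.5206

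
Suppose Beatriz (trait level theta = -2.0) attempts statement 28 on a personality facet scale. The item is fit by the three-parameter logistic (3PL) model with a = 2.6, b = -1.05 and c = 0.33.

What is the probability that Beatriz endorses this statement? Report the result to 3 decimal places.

P(theta) = c + (1 − c) · 1 / (1 + exp(−a(theta − b)))
Exponent: 2.6 × (-2.0 − (-1.05)) = -2.4700
1/(1 + e^{2.4700}) = 0.0780
P = 0.33 + 0.67 × 0.0780 = 0.3823

0.382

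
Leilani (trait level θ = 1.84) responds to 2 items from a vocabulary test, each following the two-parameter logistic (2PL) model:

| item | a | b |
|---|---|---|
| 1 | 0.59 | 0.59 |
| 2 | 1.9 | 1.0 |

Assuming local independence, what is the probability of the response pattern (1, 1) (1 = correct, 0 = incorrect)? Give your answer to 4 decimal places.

0.5624

P(θ) = 1 / (1 + exp(−a(θ − b)))
P_1 = 1/(1+e^{-0.7375}) = 0.6764
P_2 = 1/(1+e^{-1.5960}) = 0.8315
L = P_1 × P_2 = 0.6764 × 0.8315 = 0.56244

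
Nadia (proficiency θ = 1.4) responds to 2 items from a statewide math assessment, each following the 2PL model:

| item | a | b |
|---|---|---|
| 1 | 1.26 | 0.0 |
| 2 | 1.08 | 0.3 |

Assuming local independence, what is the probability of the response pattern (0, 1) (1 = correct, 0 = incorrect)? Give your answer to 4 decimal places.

P(θ) = 1 / (1 + exp(−a(θ − b)))
P_1 = 1/(1+e^{-1.7640}) = 0.8537
P_2 = 1/(1+e^{-1.1880}) = 0.7664
L = (1−P_1) × P_2 = 0.1463 × 0.7664 = 0.11211

0.1121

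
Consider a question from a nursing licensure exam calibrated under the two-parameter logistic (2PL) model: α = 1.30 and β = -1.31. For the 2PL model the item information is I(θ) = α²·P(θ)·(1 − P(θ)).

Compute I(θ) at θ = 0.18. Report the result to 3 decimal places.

P = 1/(1+e^{-1.9370}) = 0.8740
P(1−P) = 0.8740 × 0.1260 = 0.1101
I = α² × P(1−P) = 1.30² × 0.1101 = 0.18608

0.186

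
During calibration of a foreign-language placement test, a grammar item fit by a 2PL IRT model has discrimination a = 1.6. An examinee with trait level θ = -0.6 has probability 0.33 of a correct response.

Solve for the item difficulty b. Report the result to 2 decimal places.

P(θ) = 1 / (1 + exp(−a(θ − b)))
logit(0.33) = ln(0.33/0.67) = -0.7082
b = θ − logit/(a) = -0.6 − (-0.7082)/1.6000 = -0.1574

-0.16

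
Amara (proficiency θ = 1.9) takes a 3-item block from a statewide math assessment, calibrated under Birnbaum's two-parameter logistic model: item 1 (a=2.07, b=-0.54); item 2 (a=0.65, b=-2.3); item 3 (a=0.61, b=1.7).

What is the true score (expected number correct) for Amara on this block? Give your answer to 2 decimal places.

P(θ) = 1 / (1 + exp(−a(θ − b)))
P_1 = 1/(1+e^{-5.0508}) = 0.9936
P_2 = 1/(1+e^{-2.7300}) = 0.9388
P_3 = 1/(1+e^{-0.1220}) = 0.5305
E[score] = 0.9936 + 0.9388 + 0.5305 = 2.4629

2.46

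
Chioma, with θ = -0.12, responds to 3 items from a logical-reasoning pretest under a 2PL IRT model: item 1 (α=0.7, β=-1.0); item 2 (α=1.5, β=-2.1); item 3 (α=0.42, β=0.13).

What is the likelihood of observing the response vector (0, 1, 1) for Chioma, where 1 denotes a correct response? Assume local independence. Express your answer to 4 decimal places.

P(θ) = 1 / (1 + exp(−α(θ − β)))
P_1 = 1/(1+e^{-0.6160}) = 0.6493
P_2 = 1/(1+e^{-2.9700}) = 0.9512
P_3 = 1/(1+e^{0.1050}) = 0.4738
L = (1−P_1) × P_2 × P_3 = 0.3507 × 0.9512 × 0.4738 = 0.15804

0.1580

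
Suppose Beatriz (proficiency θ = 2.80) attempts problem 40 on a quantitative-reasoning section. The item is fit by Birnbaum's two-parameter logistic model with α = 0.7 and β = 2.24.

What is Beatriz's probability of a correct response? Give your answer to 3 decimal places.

P(θ) = 1 / (1 + exp(−α(θ − β)))
Exponent: 0.7 × (2.80 − 2.24) = 0.3920
1/(1 + e^{-0.3920}) = 0.5968

0.597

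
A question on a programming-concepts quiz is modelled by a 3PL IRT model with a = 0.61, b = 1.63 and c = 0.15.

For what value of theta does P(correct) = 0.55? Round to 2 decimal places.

P(theta) = c + (1 − c) · 1 / (1 + exp(−a(theta − b)))
Remove guessing floor: (0.55 − 0.15)/(1 − 0.15) = 0.4706
logit = ln(0.4706/0.5294) = -0.1178
theta = b + logit/(a) = 1.63 + (-0.1178)/0.6100 = 1.4369

1.44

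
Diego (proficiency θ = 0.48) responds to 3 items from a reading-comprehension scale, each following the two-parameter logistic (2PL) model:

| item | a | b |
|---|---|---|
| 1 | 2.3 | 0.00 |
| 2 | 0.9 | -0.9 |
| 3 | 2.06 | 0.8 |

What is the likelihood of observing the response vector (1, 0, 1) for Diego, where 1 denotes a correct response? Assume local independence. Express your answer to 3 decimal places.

P(θ) = 1 / (1 + exp(−a(θ − b)))
P_1 = 1/(1+e^{-1.1040}) = 0.7510
P_2 = 1/(1+e^{-1.2420}) = 0.7759
P_3 = 1/(1+e^{0.6592}) = 0.3409
L = P_1 × (1−P_2) × P_3 = 0.7510 × 0.2241 × 0.3409 = 0.05737

0.057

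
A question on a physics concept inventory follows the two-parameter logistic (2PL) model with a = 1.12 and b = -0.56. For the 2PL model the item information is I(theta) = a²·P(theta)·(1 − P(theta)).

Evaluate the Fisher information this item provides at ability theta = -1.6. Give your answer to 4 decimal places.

0.2274

P = 1/(1+e^{1.1648}) = 0.2378
P(1−P) = 0.2378 × 0.7622 = 0.1812
I = a² × P(1−P) = 1.12² × 0.1812 = 0.22736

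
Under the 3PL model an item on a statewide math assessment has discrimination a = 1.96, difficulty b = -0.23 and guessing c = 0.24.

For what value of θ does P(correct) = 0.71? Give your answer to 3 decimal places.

P(θ) = c + (1 − c) · 1 / (1 + exp(−a(θ − b)))
Remove guessing floor: (0.71 − 0.24)/(1 − 0.24) = 0.6184
logit = ln(0.6184/0.3816) = 0.4829
θ = b + logit/(a) = -0.23 + 0.4829/1.9600 = 0.0164

0.016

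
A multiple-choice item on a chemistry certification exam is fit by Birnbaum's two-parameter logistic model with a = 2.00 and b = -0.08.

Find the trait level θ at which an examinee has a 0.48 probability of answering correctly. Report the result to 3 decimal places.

-0.120

P(θ) = 1 / (1 + exp(−a(θ − b)))
logit = ln(0.4800/0.5200) = -0.0800
θ = b + logit/(a) = -0.08 + (-0.0800)/2.0000 = -0.1200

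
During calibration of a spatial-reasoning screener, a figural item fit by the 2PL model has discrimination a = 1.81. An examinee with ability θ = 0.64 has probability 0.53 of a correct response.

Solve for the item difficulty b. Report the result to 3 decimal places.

0.574

P(θ) = 1 / (1 + exp(−a(θ − b)))
logit(0.53) = ln(0.53/0.47) = 0.1201
b = θ − logit/(a) = 0.64 − 0.1201/1.8100 = 0.5736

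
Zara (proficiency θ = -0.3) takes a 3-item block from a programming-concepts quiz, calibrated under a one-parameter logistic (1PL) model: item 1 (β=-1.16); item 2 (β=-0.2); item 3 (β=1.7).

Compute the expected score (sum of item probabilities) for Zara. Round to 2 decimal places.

1.30

P(θ) = 1 / (1 + exp(−(θ − β)))
P_1 = 1/(1+e^{-0.8600}) = 0.7027
P_2 = 1/(1+e^{0.1000}) = 0.4750
P_3 = 1/(1+e^{2.0000}) = 0.1192
E[score] = 0.7027 + 0.4750 + 0.1192 = 1.2969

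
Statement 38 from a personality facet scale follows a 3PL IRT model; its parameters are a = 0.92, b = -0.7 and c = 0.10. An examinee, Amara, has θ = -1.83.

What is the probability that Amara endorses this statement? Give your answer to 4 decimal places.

0.3351

P(θ) = c + (1 − c) · 1 / (1 + exp(−a(θ − b)))
Exponent: 0.92 × (-1.83 − (-0.7)) = -1.0396
1/(1 + e^{1.0396}) = 0.2612
P = 0.10 + 0.90 × 0.2612 = 0.3351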